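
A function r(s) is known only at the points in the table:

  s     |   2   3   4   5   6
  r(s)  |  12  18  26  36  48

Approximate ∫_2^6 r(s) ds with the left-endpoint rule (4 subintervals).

92

Δs = 1.
Sum = 1·[12 + 18 + 26 + 36] = 92.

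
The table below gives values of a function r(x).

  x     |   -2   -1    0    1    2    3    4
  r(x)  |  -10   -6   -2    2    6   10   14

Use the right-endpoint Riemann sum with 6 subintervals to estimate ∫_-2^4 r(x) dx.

Δx = 1.
Sum = 1·[(-6) + (-2) + 2 + 6 + 10 + 14] = 24.

24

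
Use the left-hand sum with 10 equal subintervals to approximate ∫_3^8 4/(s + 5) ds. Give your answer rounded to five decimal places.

Δs = (8 − 3)/10 = 0.5.
Left endpoints: 3, 3.5, 4, 4.5, 5, 5.5, 6, 6.5, 7, 7.5.
f(3) = 0.5, f(3.5) = 8/17, f(4) = 4/9, f(4.5) = 8/19, f(5) = 0.4, f(5.5) = 8/21, f(6) = 4/11, f(6.5) = 8/23, f(7) = 1/3, f(7.5) = 0.32.
Sum = Δs · [f(3) + f(3.5) + f(4) + ...].
Sum ≈ 1.99092.

1.99092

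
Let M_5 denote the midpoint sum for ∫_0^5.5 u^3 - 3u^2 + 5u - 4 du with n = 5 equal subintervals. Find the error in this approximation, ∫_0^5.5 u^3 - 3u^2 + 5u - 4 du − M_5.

Exact integral: ∫_0^5.5 f(u) du = 116.015625.
M_5 = 113.1040625.
Error = 116.015625 − 113.1040625 = 2.9115625.

2.9115625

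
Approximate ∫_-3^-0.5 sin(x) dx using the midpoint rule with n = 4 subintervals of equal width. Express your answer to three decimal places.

-1.898

Δx = (-0.5 − (-3))/4 = 0.625.
Midpoints: -2.6875, -2.0625, -1.4375, -0.8125.
f(-2.6875) ≈ -0.439, f(-2.0625) ≈ -0.882, f(-1.4375) ≈ -0.991, f(-0.8125) ≈ -0.726.
Sum = Δx · [f(-2.6875) + f(-2.0625) + f(-1.4375) + f(-0.8125)].
Sum ≈ -1.898.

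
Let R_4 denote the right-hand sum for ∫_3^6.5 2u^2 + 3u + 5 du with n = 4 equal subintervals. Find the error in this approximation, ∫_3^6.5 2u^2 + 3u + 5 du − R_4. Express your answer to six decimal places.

-34.580729

Exact integral: ∫_3^6.5 f(u) du ≈ 232.45833333.
R_4 = 267.0390625.
Error ≈ 232.45833333 − 267.0390625 ≈ -34.580729.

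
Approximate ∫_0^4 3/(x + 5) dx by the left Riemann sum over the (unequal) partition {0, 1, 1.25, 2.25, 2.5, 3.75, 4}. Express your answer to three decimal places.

Subinterval widths: 1, 0.25, 1, 0.25, 1.25, 0.25.
Left endpoints: 0, 1, 1.25, 2.25, 2.5, 3.75.
f(0) = 0.6, f(1) = 0.5, f(1.25) = 0.48, f(2.25) = 12/29, f(2.5) = 0.4, f(3.75) = 12/35.
Sum = Σ Δx_i · f(x_i).
Sum ≈ 1.894.

1.894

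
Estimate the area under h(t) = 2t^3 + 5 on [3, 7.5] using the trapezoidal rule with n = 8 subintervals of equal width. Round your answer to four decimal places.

1571.5063

Δt = (7.5 − 3)/8 = 0.5625.
h(3) = 59, h(3.5625) = 195433/2048, h(4.125) = 145.37890625, h(4.6875) = 432115/2048, h(5.25) = 294.40625, h(5.8125) = 814597/2048, h(6.375) = 523.16796875, h(6.9375) = 1377871/2048, h(7.5) = 848.75.
T_8 = (Δt/2)·[h(t_0) + 2h(t_1) + ... + 2h(t_{7}) + h(t_8)].
Sum ≈ 1571.5063.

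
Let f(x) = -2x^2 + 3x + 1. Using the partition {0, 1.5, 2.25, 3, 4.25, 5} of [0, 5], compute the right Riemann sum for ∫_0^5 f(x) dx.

-59.75

Subinterval widths: 1.5, 0.75, 0.75, 1.25, 0.75.
Right endpoints: 1.5, 2.25, 3, 4.25, 5.
f(1.5) = 1, f(2.25) = -2.375, f(3) = -8, f(4.25) = -22.375, f(5) = -34.
Sum = Σ Δx_i · f(x_i).
Sum = -59.75.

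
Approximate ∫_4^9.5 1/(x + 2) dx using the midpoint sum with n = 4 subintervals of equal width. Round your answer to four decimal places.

Δx = (9.5 − 4)/4 = 1.375.
Midpoints: 4.6875, 6.0625, 7.4375, 8.8125.
f(4.6875) = 16/107, f(6.0625) = 16/129, f(7.4375) = 16/151, f(8.8125) = 16/173.
Sum = Δx · [f(4.6875) + f(6.0625) + f(7.4375) + f(8.8125)].
Sum ≈ 0.6490.

0.6490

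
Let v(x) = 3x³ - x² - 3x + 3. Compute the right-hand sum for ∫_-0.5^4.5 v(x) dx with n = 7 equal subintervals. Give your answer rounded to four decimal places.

Δx = (4.5 − (-0.5))/7 = 5/7.
Right endpoints: 3/14, 13/14, 23/14, 33/14, 43/14, 53/14, 4.5.
v(3/14) = 6423/2744, v(13/14) = 4813/2744, v(23/14) = 23803/2744, v(33/14) = 81393/2744, v(43/14) = 195583/2744, v(53/14) = 384373/2744, v(4.5) = 242.625.
Sum = Δx · [v(3/14) + v(13/14) + v(23/14) + ...].
Sum ≈ 354.5791.

354.5791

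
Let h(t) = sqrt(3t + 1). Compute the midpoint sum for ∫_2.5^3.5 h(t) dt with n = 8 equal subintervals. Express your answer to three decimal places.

3.159

Δt = (3.5 − 2.5)/8 = 0.125.
Midpoints: 2.5625, 2.6875, 2.8125, 2.9375, 3.0625, 3.1875, 3.3125, 3.4375.
h(2.5625) ≈ 2.947, h(2.6875) ≈ 3.010, h(2.8125) ≈ 3.072, h(2.9375) ≈ 3.132, h(3.0625) ≈ 3.192, h(3.1875) ≈ 3.250, h(3.3125) ≈ 3.307, h(3.4375) ≈ 3.363.
Sum = Δt · [h(2.5625) + h(2.6875) + h(2.8125) + ...].
Sum ≈ 3.159.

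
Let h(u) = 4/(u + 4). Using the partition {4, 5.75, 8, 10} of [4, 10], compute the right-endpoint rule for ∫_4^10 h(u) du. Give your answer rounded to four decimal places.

2.0394

Subinterval widths: 1.75, 2.25, 2.
Right endpoints: 5.75, 8, 10.
h(5.75) = 16/39, h(8) = 1/3, h(10) = 2/7.
Sum = Σ Δu_i · h(u_i).
Sum ≈ 2.0394.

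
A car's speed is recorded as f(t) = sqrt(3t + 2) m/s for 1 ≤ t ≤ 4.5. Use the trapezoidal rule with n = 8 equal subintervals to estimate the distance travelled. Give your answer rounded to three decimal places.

Δt = (4.5 − 1)/8 = 0.4375.
f(1) ≈ 2.236, f(1.4375) ≈ 2.512, f(1.875) ≈ 2.761, f(2.3125) ≈ 2.990, f(2.75) ≈ 3.202, f(3.1875) ≈ 3.400, f(3.625) ≈ 3.588, f(4.0625) ≈ 3.767, f(4.5) ≈ 3.937.
T_8 = (Δt/2)·[f(t_0) + 2f(t_1) + ... + 2f(t_{7}) + f(t_8)].
Sum ≈ 11.072.

11.072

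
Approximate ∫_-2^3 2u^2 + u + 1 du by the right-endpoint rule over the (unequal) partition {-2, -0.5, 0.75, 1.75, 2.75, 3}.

38.34375

Subinterval widths: 1.5, 1.25, 1, 1, 0.25.
Right endpoints: -0.5, 0.75, 1.75, 2.75, 3.
f(-0.5) = 1, f(0.75) = 2.875, f(1.75) = 8.875, f(2.75) = 18.875, f(3) = 22.
Sum = Σ Δu_i · f(u_i).
Sum = 38.34375.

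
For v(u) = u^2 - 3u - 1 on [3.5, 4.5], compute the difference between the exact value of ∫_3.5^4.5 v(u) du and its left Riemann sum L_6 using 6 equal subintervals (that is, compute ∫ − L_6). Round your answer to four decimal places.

0.4120

Exact integral: ∫_3.5^4.5 v(u) du ≈ 3.083333.
L_6 ≈ 2.671296.
Error ≈ 3.083333 − 2.671296 ≈ 0.4120.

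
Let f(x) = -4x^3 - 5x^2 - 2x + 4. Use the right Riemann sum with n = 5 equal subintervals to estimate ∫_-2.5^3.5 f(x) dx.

Δx = (3.5 − (-2.5))/5 = 1.2.
Right endpoints: -1.3, -0.1, 1.1, 2.3, 3.5.
f(-1.3) = 6.938, f(-0.1) = 4.154, f(1.1) = -9.574, f(2.3) = -75.718, f(3.5) = -235.75.
Sum = Δx · [f(-1.3) + f(-0.1) + f(1.1) + f(2.3) + f(3.5)].
Sum = -371.94.

-371.94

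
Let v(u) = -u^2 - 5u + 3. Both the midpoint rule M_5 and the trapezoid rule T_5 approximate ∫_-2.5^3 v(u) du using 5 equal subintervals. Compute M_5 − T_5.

M_5 = -4.02875.
T_5 = -5.6925.
M_5 − T_5 = 1.66375.

1.66375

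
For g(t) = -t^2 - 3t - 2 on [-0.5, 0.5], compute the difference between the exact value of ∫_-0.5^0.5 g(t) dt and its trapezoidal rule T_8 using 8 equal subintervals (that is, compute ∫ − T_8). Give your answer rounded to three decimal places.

0.003

Exact integral: ∫_-0.5^0.5 g(t) dt ≈ -2.08333.
T_8 = -2.0859375.
Error ≈ -2.08333 − (-2.0859375) ≈ 0.003.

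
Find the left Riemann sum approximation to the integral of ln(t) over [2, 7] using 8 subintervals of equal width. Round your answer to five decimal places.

6.83201

Δt = (7 − 2)/8 = 0.625.
Left endpoints: 2, 2.625, 3.25, 3.875, 4.5, 5.125, 5.75, 6.375.
f(2) ≈ 0.69315, f(2.625) ≈ 0.96508, f(3.25) ≈ 1.17865, f(3.875) ≈ 1.35455, f(4.5) ≈ 1.50408, f(5.125) ≈ 1.63413, f(5.75) ≈ 1.74920, f(6.375) ≈ 1.85238.
Sum = Δt · [f(2) + f(2.625) + f(3.25) + ...].
Sum ≈ 6.83201.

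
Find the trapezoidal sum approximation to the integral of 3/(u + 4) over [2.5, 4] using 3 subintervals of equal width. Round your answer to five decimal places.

0.62342

Δu = (4 − 2.5)/3 = 0.5.
f(2.5) = 6/13, f(3) = 3/7, f(3.5) = 0.4, f(4) = 0.375.
T_3 = (Δu/2)·[f(u_0) + 2f(u_1) + 2f(u_2) + f(u_3)].
Sum ≈ 0.62342.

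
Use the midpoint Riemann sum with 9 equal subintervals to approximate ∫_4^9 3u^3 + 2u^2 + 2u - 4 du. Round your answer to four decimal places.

Δu = (9 − 4)/9 = 5/9.
Midpoints: 77/18, 29/6, 97/18, 107/18, 6.5, 127/18, 137/18, 49/6, 157/18.
f(77/18) = 536537/1944, f(29/6) = 391.125, f(97/18) = 1038757/1944, f(107/18) = 1377767/1944, f(6.5) = 917.375, f(127/18) = 2261587/1944, f(137/18) = 2818397/1944, f(49/6) = 128141/72, f(157/18) = 4191817/1944.
Sum = Δu · [f(77/18) + f(29/6) + f(97/18) + ...].
Sum ≈ 5209.3030.

5209.3030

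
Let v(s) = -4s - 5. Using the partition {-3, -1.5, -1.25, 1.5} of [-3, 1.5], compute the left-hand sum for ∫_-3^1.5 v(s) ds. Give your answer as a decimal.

Subinterval widths: 1.5, 0.25, 2.75.
Left endpoints: -3, -1.5, -1.25.
v(-3) = 7, v(-1.5) = 1, v(-1.25) = 0.
Sum = Σ Δs_i · v(s_i).
Sum = 10.75.

10.75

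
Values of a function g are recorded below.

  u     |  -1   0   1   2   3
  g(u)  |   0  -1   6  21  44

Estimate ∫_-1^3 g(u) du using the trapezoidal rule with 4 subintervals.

Δu = 1.
T_4 = (1/2)·[0 + 2·(-1) + 2·6 + 2·21 + 44] = 48.

48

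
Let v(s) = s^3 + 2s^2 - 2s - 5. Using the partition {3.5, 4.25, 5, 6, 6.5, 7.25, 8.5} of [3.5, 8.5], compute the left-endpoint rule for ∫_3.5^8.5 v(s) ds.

1250.796875

Subinterval widths: 0.75, 0.75, 1, 0.5, 0.75, 1.25.
Left endpoints: 3.5, 4.25, 5, 6, 6.5, 7.25.
v(3.5) = 55.375, v(4.25) = 99.390625, v(5) = 160, v(6) = 271, v(6.5) = 341.125, v(7.25) = 466.703125.
Sum = Σ Δs_i · v(s_i).
Sum = 1250.796875.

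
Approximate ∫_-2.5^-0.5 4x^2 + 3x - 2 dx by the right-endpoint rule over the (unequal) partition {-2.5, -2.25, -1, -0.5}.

0.375

Subinterval widths: 0.25, 1.25, 0.5.
Right endpoints: -2.25, -1, -0.5.
f(-2.25) = 11.5, f(-1) = -1, f(-0.5) = -2.5.
Sum = Σ Δx_i · f(x_i).
Sum = 0.375.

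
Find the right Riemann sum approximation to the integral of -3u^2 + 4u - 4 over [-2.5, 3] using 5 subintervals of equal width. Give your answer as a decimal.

-54.89

Δu = (3 − (-2.5))/5 = 1.1.
Right endpoints: -1.4, -0.3, 0.8, 1.9, 3.
f(-1.4) = -15.48, f(-0.3) = -5.47, f(0.8) = -2.72, f(1.9) = -7.23, f(3) = -19.
Sum = Δu · [f(-1.4) + f(-0.3) + f(0.8) + f(1.9) + f(3)].
Sum = -54.89.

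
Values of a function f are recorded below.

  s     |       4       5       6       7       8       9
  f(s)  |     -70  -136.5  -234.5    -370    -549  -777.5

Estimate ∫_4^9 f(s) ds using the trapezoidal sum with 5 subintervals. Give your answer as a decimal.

-1713.75

Δs = 1.
T_5 = (1/2)·[(-70) + 2·(-136.5) + 2·(-234.5) + 2·(-370) + 2·(-549) + (-777.5)] = -1713.75.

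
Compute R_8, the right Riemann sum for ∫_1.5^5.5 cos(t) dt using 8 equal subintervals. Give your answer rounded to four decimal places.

Δt = (5.5 − 1.5)/8 = 0.5.
Right endpoints: 2, 2.5, 3, 3.5, 4, 4.5, 5, 5.5.
f(2) ≈ -0.4161, f(2.5) ≈ -0.8011, f(3) ≈ -0.9900, f(3.5) ≈ -0.9365, f(4) ≈ -0.6536, f(4.5) ≈ -0.2108, f(5) ≈ 0.2837, f(5.5) ≈ 0.7087.
Sum = Δt · [f(2) + f(2.5) + f(3) + ...].
Sum ≈ -1.5079.

-1.5079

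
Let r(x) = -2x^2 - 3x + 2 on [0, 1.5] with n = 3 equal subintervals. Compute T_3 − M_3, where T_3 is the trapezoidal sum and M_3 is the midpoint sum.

-0.1875

T_3 = -2.75.
M_3 = -2.5625.
T_3 − M_3 = -0.1875.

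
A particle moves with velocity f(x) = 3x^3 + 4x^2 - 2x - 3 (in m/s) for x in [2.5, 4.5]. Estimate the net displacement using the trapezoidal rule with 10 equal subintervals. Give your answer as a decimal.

Δx = (4.5 − 2.5)/10 = 0.2.
f(2.5) = 63.875, f(2.7) = 79.809, f(2.9) = 98.007, f(3.1) = 118.613, f(3.3) = 141.771, f(3.5) = 167.625, f(3.7) = 196.319, f(3.9) = 227.997, f(4.1) = 262.803, f(4.3) = 300.881, f(4.5) = 342.375.
T_10 = (Δx/2)·[f(x_0) + 2f(x_1) + ... + 2f(x_{9}) + f(x_10)].
Sum = 359.39.

359.39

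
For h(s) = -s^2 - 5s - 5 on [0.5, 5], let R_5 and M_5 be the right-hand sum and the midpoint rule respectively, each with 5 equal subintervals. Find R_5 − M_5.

-22.17375

R_5 = -147.87.
M_5 = -125.69625.
R_5 − M_5 = -22.17375.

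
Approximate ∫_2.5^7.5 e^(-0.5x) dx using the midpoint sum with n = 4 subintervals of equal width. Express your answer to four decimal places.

0.5175

Δx = (7.5 − 2.5)/4 = 1.25.
Midpoints: 3.125, 4.375, 5.625, 6.875.
f(3.125) ≈ 0.2096, f(4.375) ≈ 0.1122, f(5.625) ≈ 0.0601, f(6.875) ≈ 0.0321.
Sum = Δx · [f(3.125) + f(4.375) + f(5.625) + f(6.875)].
Sum ≈ 0.5175.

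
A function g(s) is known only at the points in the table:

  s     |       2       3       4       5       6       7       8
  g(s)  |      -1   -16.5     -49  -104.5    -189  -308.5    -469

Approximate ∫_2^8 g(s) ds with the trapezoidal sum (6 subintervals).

-902.5

Δs = 1.
T_6 = (1/2)·[(-1) + 2·(-16.5) + 2·(-49) + 2·(-104.5) + 2·(-189) + 2·(-308.5) + (-469)] = -902.5.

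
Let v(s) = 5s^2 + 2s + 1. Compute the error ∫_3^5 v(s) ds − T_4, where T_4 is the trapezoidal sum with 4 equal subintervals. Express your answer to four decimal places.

-0.4167

Exact integral: ∫_3^5 v(s) ds ≈ 181.333333.
T_4 = 181.75.
Error ≈ 181.333333 − 181.75 ≈ -0.4167.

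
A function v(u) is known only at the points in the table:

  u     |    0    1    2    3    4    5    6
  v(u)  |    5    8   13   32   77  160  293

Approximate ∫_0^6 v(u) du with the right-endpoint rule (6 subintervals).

583

Δu = 1.
Sum = 1·[8 + 13 + 32 + 77 + 160 + 293] = 583.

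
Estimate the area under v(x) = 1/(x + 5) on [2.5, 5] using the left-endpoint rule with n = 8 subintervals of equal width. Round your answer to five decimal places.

Δx = (5 − 2.5)/8 = 0.3125.
Left endpoints: 2.5, 2.8125, 3.125, 3.4375, 3.75, 4.0625, 4.375, 4.6875.
v(2.5) = 2/15, v(2.8125) = 0.128, v(3.125) = 8/65, v(3.4375) = 16/135, v(3.75) = 4/35, v(4.0625) = 16/145, v(4.375) = 8/75, v(4.6875) = 16/155.
Sum = Δx · [v(2.5) + v(2.8125) + v(3.125) + ...].
Sum ≈ 0.29295.

0.29295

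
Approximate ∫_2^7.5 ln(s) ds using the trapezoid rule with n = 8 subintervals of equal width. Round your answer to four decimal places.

Δs = (7.5 − 2)/8 = 0.6875.
f(2) ≈ 0.6931, f(2.6875) ≈ 0.9886, f(3.375) ≈ 1.2164, f(4.0625) ≈ 1.4018, f(4.75) ≈ 1.5581, f(5.4375) ≈ 1.6933, f(6.125) ≈ 1.8124, f(6.8125) ≈ 1.9188, f(7.5) ≈ 2.0149.
T_8 = (Δs/2)·[f(s_0) + 2f(s_1) + ... + 2f(s_{7}) + f(s_8)].
Sum ≈ 8.2111.

8.2111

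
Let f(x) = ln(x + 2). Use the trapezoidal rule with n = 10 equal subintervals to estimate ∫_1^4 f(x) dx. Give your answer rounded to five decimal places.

Δx = (4 − 1)/10 = 0.3.
f(1) ≈ 1.09861, f(1.3) ≈ 1.19392, f(1.6) ≈ 1.28093, f(1.9) ≈ 1.36098, f(2.2) ≈ 1.43508, f(2.5) ≈ 1.50408, f(2.8) ≈ 1.56862, f(3.1) ≈ 1.62924, f(3.4) ≈ 1.68640, f(3.7) ≈ 1.74047, f(4) ≈ 1.79176.
T_10 = (Δx/2)·[f(x_0) + 2f(x_1) + ... + 2f(x_{9}) + f(x_10)].
Sum ≈ 4.45347.

4.45347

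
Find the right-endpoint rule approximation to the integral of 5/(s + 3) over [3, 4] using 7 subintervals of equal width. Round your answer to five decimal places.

0.76231

Δs = (4 − 3)/7 = 1/7.
Right endpoints: 22/7, 23/7, 24/7, 25/7, 26/7, 27/7, 4.
f(22/7) = 35/43, f(23/7) = 35/44, f(24/7) = 7/9, f(25/7) = 35/46, f(26/7) = 35/47, f(27/7) = 35/48, f(4) = 5/7.
Sum = Δs · [f(22/7) + f(23/7) + f(24/7) + ...].
Sum ≈ 0.76231.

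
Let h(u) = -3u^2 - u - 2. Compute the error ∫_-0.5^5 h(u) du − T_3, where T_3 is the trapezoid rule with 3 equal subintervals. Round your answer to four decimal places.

Exact integral: ∫_-0.5^5 h(u) du = -148.5.
T_3 ≈ -157.743056.
Error ≈ -148.5 − (-157.743056) ≈ 9.2431.

9.2431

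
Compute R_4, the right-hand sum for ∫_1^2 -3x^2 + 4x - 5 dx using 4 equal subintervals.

Δx = (2 − 1)/4 = 0.25.
Right endpoints: 1.25, 1.5, 1.75, 2.
f(1.25) = -4.6875, f(1.5) = -5.75, f(1.75) = -7.1875, f(2) = -9.
Sum = Δx · [f(1.25) + f(1.5) + f(1.75) + f(2)].
Sum = -6.65625.

-6.65625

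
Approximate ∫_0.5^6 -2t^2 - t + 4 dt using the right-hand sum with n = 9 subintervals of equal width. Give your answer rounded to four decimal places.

-164.0041

Δt = (6 − 0.5)/9 = 11/18.
Right endpoints: 10/9, 31/18, 7/3, 53/18, 32/9, 25/6, 43/9, 97/18, 6.
f(10/9) = 34/81, f(31/18) = -296/81, f(7/3) = -83/9, f(53/18) = -1319/81, f(32/9) = -2012/81, f(25/6) = -314/9, f(43/9) = -3761/81, f(97/18) = -4817/81, f(6) = -74.
Sum = Δt · [f(10/9) + f(31/18) + f(7/3) + ...].
Sum ≈ -164.0041.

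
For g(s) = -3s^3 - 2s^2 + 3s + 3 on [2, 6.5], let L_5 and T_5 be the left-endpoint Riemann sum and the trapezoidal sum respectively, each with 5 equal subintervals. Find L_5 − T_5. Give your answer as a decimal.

388.29375

L_5 = -1069.83.
T_5 = -1458.12375.
L_5 − T_5 = 388.29375.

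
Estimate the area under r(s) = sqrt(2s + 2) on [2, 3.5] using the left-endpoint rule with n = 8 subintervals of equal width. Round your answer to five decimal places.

4.04919

Δs = (3.5 − 2)/8 = 0.1875.
Left endpoints: 2, 2.1875, 2.375, 2.5625, 2.75, 2.9375, 3.125, 3.3125.
r(2) ≈ 2.44949, r(2.1875) ≈ 2.52488, r(2.375) ≈ 2.59808, r(2.5625) ≈ 2.66927, r(2.75) ≈ 2.73861, r(2.9375) ≈ 2.80624, r(3.125) ≈ 2.87228, r(3.3125) ≈ 2.93684.
Sum = Δs · [r(2) + r(2.1875) + r(2.375) + ...].
Sum ≈ 4.04919.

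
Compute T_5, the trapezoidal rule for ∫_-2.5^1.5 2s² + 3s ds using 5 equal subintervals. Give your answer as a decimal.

7.52

Δs = (1.5 − (-2.5))/5 = 0.8.
f(-2.5) = 5, f(-1.7) = 0.68, f(-0.9) = -1.08, f(-0.1) = -0.28, f(0.7) = 3.08, f(1.5) = 9.
T_5 = (Δs/2)·[f(s_0) + 2f(s_1) + ... + 2f(s_{4}) + f(s_5)].
Sum = 7.52.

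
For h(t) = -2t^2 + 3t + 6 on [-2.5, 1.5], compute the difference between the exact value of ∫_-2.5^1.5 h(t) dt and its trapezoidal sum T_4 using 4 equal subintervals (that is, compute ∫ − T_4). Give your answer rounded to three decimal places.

1.333

Exact integral: ∫_-2.5^1.5 h(t) dt ≈ 5.33333.
T_4 = 4.
Error ≈ 5.33333 − 4 ≈ 1.333.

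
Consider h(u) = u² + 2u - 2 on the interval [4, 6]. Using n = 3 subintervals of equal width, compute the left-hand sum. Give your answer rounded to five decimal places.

58.81481

Δu = (6 − 4)/3 = 2/3.
Left endpoints: 4, 14/3, 16/3.
h(4) = 22, h(14/3) = 262/9, h(16/3) = 334/9.
Sum = Δu · [h(4) + h(14/3) + h(16/3)].
Sum ≈ 58.81481.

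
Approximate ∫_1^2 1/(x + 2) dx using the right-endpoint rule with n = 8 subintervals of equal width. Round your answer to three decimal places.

Δx = (2 − 1)/8 = 0.125.
Right endpoints: 1.125, 1.25, 1.375, 1.5, 1.625, 1.75, 1.875, 2.
f(1.125) = 0.32, f(1.25) = 4/13, f(1.375) = 8/27, f(1.5) = 2/7, f(1.625) = 8/29, f(1.75) = 4/15, f(1.875) = 8/31, f(2) = 0.25.
Sum = Δx · [f(1.125) + f(1.25) + f(1.375) + ...].
Sum ≈ 0.283.

0.283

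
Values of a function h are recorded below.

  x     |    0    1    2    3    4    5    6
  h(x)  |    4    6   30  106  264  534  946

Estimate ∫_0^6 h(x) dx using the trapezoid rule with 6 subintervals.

Δx = 1.
T_6 = (1/2)·[4 + 2·6 + 2·30 + 2·106 + 2·264 + 2·534 + 946] = 1415.

1415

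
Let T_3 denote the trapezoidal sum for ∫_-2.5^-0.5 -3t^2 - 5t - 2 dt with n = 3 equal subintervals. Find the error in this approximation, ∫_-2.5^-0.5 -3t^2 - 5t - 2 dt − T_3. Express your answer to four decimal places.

Exact integral: ∫_-2.5^-0.5 f(t) dt = -4.5.
T_3 ≈ -4.944444.
Error ≈ -4.5 − (-4.944444) ≈ 0.4444.

0.4444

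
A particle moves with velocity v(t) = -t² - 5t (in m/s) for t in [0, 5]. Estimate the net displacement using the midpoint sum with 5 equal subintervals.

-103.75

Δt = (5 − 0)/5 = 1.
Midpoints: 0.5, 1.5, 2.5, 3.5, 4.5.
v(0.5) = -2.75, v(1.5) = -9.75, v(2.5) = -18.75, v(3.5) = -29.75, v(4.5) = -42.75.
Sum = Δt · [v(0.5) + v(1.5) + v(2.5) + v(3.5) + v(4.5)].
Sum = -103.75.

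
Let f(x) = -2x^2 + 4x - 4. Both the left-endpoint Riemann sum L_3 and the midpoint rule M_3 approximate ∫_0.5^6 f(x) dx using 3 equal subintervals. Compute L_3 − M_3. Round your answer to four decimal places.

L_3 ≈ -55.203704.
M_3 ≈ -91.335648.
L_3 − M_3 ≈ 36.1319.

36.1319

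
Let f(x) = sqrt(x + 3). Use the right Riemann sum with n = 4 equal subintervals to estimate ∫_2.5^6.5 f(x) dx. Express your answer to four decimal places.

11.2858

Δx = (6.5 − 2.5)/4 = 1.
Right endpoints: 3.5, 4.5, 5.5, 6.5.
f(3.5) ≈ 2.5495, f(4.5) ≈ 2.7386, f(5.5) ≈ 2.9155, f(6.5) ≈ 3.0822.
Sum = Δx · [f(3.5) + f(4.5) + f(5.5) + f(6.5)].
Sum ≈ 11.2858.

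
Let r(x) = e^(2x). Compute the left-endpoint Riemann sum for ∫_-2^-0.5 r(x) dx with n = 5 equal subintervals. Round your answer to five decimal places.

0.12756

Δx = (-0.5 − (-2))/5 = 0.3.
Left endpoints: -2, -1.7, -1.4, -1.1, -0.8.
r(-2) ≈ 0.01832, r(-1.7) ≈ 0.03337, r(-1.4) ≈ 0.06081, r(-1.1) ≈ 0.11080, r(-0.8) ≈ 0.20190.
Sum = Δx · [r(-2) + r(-1.7) + r(-1.4) + r(-1.1) + r(-0.8)].
Sum ≈ 0.12756.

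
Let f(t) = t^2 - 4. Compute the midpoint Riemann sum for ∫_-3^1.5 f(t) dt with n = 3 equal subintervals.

Δt = (1.5 − (-3))/3 = 1.5.
Midpoints: -2.25, -0.75, 0.75.
f(-2.25) = 1.0625, f(-0.75) = -3.4375, f(0.75) = -3.4375.
Sum = Δt · [f(-2.25) + f(-0.75) + f(0.75)].
Sum = -8.71875.

-8.71875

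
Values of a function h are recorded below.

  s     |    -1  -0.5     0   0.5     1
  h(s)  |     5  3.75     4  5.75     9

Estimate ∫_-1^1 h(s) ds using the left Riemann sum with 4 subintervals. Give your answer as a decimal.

Δs = 0.5.
Sum = 0.5·[5 + 3.75 + 4 + 5.75] = 9.25.

9.25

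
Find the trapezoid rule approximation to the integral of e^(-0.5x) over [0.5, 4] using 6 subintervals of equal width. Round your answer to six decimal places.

Δx = (4 − 0.5)/6 = 7/12.
f(0.5) ≈ 0.778801, f(13/12) ≈ 0.581778, f(5/3) ≈ 0.434598, f(2.25) ≈ 0.324652, f(17/6) ≈ 0.242521, f(41/12) ≈ 0.181167, f(4) ≈ 0.135335.
T_6 = (Δx/2)·[f(x_0) + 2f(x_1) + ... + 2f(x_{5}) + f(x_6)].
Sum ≈ 1.296041.

1.296041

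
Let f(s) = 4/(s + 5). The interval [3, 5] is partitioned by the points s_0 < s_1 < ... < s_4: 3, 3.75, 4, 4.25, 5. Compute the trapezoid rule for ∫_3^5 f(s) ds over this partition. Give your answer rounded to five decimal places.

0.89340

Subinterval widths: 0.75, 0.25, 0.25, 0.75.
f(3) = 0.5, f(3.75) = 16/35, f(4) = 4/9, f(4.25) = 16/37, f(5) = 0.4.
On each subinterval the trapezoid contributes (Δs_i/2)·[f(s_{i-1}) + f(s_i)].
Sum ≈ 0.89340.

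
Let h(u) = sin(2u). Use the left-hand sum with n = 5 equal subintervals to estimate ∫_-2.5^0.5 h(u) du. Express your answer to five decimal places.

-0.07730

Δu = (0.5 − (-2.5))/5 = 0.6.
Left endpoints: -2.5, -1.9, -1.3, -0.7, -0.1.
h(-2.5) ≈ 0.95892, h(-1.9) ≈ 0.61186, h(-1.3) ≈ -0.51550, h(-0.7) ≈ -0.98545, h(-0.1) ≈ -0.19867.
Sum = Δu · [h(-2.5) + h(-1.9) + h(-1.3) + h(-0.7) + h(-0.1)].
Sum ≈ -0.07730.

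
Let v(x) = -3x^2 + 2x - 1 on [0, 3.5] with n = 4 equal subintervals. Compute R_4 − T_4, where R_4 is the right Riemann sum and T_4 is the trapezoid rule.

-13.015625

R_4 = -48.48046875.
T_4 = -35.46484375.
R_4 − T_4 = -13.015625.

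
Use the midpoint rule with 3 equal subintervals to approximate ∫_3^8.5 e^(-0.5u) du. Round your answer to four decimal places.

0.4035

Δu = (8.5 − 3)/3 = 11/6.
Midpoints: 47/12, 5.75, 91/12.
f(47/12) ≈ 0.1411, f(5.75) ≈ 0.0564, f(91/12) ≈ 0.0226.
Sum = Δu · [f(47/12) + f(5.75) + f(91/12)].
Sum ≈ 0.4035.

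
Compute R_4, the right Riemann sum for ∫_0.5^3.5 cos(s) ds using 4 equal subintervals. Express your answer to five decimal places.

Δs = (3.5 − 0.5)/4 = 0.75.
Right endpoints: 1.25, 2, 2.75, 3.5.
f(1.25) ≈ 0.31532, f(2) ≈ -0.41615, f(2.75) ≈ -0.92430, f(3.5) ≈ -0.93646.
Sum = Δs · [f(1.25) + f(2) + f(2.75) + f(3.5)].
Sum ≈ -1.47119.

-1.47119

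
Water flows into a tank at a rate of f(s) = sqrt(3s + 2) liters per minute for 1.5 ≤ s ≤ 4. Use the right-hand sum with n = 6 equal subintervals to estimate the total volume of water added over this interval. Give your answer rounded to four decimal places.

Δs = (4 − 1.5)/6 = 5/12.
Right endpoints: 23/12, 7/3, 2.75, 19/6, 43/12, 4.
f(23/12) ≈ 2.7839, f(7/3) ≈ 3.0000, f(2.75) ≈ 3.2016, f(19/6) ≈ 3.3912, f(43/12) ≈ 3.5707, f(4) ≈ 3.7417.
Sum = Δs · [f(23/12) + f(7/3) + f(2.75) + ...].
Sum ≈ 8.2037.

8.2037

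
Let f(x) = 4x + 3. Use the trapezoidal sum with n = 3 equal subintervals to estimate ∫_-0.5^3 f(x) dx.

Δx = (3 − (-0.5))/3 = 7/6.
f(-0.5) = 1, f(2/3) = 17/3, f(11/6) = 31/3, f(3) = 15.
T_3 = (Δx/2)·[f(x_0) + 2f(x_1) + 2f(x_2) + f(x_3)].
Sum = 28.

28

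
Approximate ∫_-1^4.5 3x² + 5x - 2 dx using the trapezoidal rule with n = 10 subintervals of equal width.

130.081875

Δx = (4.5 − (-1))/10 = 0.55.
f(-1) = -4, f(-0.45) = -3.6425, f(0.1) = -1.47, f(0.65) = 2.5175, f(1.2) = 8.32, f(1.75) = 15.9375, f(2.3) = 25.37, f(2.85) = 36.6175, f(3.4) = 49.68, f(3.95) = 64.5575, f(4.5) = 81.25.
T_10 = (Δx/2)·[f(x_0) + 2f(x_1) + ... + 2f(x_{9}) + f(x_10)].
Sum = 130.081875.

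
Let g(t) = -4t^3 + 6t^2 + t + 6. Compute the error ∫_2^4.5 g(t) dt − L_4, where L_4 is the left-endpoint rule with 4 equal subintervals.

-67.28515625

Exact integral: ∫_2^4.5 g(t) dt = -204.6875.
L_4 = -137.40234375.
Error = -204.6875 − (-137.40234375) = -67.28515625.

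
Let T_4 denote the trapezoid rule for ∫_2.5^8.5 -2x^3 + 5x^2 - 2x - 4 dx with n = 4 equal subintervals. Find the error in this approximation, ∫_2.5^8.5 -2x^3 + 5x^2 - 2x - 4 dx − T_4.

63

Exact integral: ∫_2.5^8.5 f(x) dx = -1683.
T_4 = -1746.
Error = -1683 − (-1746) = 63.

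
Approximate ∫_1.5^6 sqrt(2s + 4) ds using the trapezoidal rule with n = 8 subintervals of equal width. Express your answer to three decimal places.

15.157

Δs = (6 − 1.5)/8 = 0.5625.
f(1.5) ≈ 2.646, f(2.0625) ≈ 2.850, f(2.625) ≈ 3.041, f(3.1875) ≈ 3.221, f(3.75) ≈ 3.391, f(4.3125) ≈ 3.553, f(4.875) ≈ 3.708, f(5.4375) ≈ 3.857, f(6) ≈ 4.000.
T_8 = (Δs/2)·[f(s_0) + 2f(s_1) + ... + 2f(s_{7}) + f(s_8)].
Sum ≈ 15.157.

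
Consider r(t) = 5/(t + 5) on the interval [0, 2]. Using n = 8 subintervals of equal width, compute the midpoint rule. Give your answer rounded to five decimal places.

Δt = (2 − 0)/8 = 0.25.
Midpoints: 0.125, 0.375, 0.625, 0.875, 1.125, 1.375, 1.625, 1.875.
r(0.125) = 40/41, r(0.375) = 40/43, r(0.625) = 8/9, r(0.875) = 40/47, r(1.125) = 40/49, r(1.375) = 40/51, r(1.625) = 40/53, r(1.875) = 8/11.
Sum = Δt · [r(0.125) + r(0.375) + r(0.625) + ...].
Sum ≈ 1.68211.

1.68211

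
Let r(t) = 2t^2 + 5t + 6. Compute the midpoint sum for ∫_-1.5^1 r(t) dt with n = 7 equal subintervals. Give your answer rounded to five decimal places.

14.73852

Δt = (1 − (-1.5))/7 = 5/14.
Midpoints: -37/28, -27/28, -17/28, -0.25, 3/28, 13/28, 23/28.
r(-37/28) = 1131/392, r(-27/28) = 1191/392, r(-17/28) = 1451/392, r(-0.25) = 4.875, r(3/28) = 2571/392, r(13/28) = 3431/392, r(23/28) = 4491/392.
Sum = Δt · [r(-37/28) + r(-27/28) + r(-17/28) + ...].
Sum ≈ 14.73852.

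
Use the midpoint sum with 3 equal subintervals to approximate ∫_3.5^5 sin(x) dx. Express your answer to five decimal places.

-1.23292

Δx = (5 − 3.5)/3 = 0.5.
Midpoints: 3.75, 4.25, 4.75.
f(3.75) ≈ -0.57156, f(4.25) ≈ -0.89499, f(4.75) ≈ -0.99929.
Sum = Δx · [f(3.75) + f(4.25) + f(4.75)].
Sum ≈ -1.23292.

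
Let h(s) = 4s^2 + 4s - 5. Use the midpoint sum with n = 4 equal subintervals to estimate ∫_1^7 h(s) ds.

Δs = (7 − 1)/4 = 1.5.
Midpoints: 1.75, 3.25, 4.75, 6.25.
h(1.75) = 14.25, h(3.25) = 50.25, h(4.75) = 104.25, h(6.25) = 176.25.
Sum = Δs · [h(1.75) + h(3.25) + h(4.75) + h(6.25)].
Sum = 517.5.

517.5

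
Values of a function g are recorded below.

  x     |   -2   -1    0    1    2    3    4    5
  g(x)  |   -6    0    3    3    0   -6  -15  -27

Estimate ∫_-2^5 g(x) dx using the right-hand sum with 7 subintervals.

-42

Δx = 1.
Sum = 1·[0 + 3 + 3 + 0 + (-6) + (-15) + (-27)] = -42.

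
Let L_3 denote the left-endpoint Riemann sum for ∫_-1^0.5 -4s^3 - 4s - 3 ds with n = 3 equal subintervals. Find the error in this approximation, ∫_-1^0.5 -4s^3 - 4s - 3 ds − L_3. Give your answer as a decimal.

-2.8125

Exact integral: ∫_-1^0.5 f(s) ds = -2.0625.
L_3 = 0.75.
Error = -2.0625 − 0.75 = -2.8125.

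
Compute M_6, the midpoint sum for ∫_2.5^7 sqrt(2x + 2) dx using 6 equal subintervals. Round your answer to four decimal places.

Δx = (7 − 2.5)/6 = 0.75.
Midpoints: 2.875, 3.625, 4.375, 5.125, 5.875, 6.625.
f(2.875) ≈ 2.7839, f(3.625) ≈ 3.0414, f(4.375) ≈ 3.2787, f(5.125) ≈ 3.5000, f(5.875) ≈ 3.7081, f(6.625) ≈ 3.9051.
Sum = Δx · [f(2.875) + f(3.625) + f(4.375) + ...].
Sum ≈ 15.1629.

15.1629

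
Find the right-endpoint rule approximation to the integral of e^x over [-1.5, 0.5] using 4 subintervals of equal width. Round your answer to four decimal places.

Δx = (0.5 − (-1.5))/4 = 0.5.
Right endpoints: -1, -0.5, 0, 0.5.
f(-1) ≈ 0.3679, f(-0.5) ≈ 0.6065, f(0) ≈ 1.0000, f(0.5) ≈ 1.6487.
Sum = Δx · [f(-1) + f(-0.5) + f(0) + f(0.5)].
Sum ≈ 1.8116.

1.8116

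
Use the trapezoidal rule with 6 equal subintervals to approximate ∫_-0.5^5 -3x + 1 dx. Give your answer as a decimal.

-31.625

Δx = (5 − (-0.5))/6 = 11/12.
f(-0.5) = 2.5, f(5/12) = -0.25, f(4/3) = -3, f(2.25) = -5.75, f(19/6) = -8.5, f(49/12) = -11.25, f(5) = -14.
T_6 = (Δx/2)·[f(x_0) + 2f(x_1) + ... + 2f(x_{5}) + f(x_6)].
Sum = -31.625.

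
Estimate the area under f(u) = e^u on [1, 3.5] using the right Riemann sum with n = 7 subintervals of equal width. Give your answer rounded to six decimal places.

Δu = (3.5 − 1)/7 = 5/14.
Right endpoints: 19/14, 12/7, 29/14, 17/7, 39/14, 22/7, 3.5.
f(19/14) ≈ 3.885077, f(12/7) ≈ 5.552708, f(29/14) ≈ 7.936152, f(17/7) ≈ 11.342667, f(39/14) ≈ 16.211393, f(22/7) ≈ 23.169972, f(3.5) ≈ 33.115452.
Sum = Δu · [f(19/14) + f(12/7) + f(29/14) + ...].
Sum ≈ 36.147651.

36.147651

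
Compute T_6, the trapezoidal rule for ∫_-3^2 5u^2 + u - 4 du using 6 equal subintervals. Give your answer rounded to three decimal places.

38.727

Δu = (2 − (-3))/6 = 5/6.
f(-3) = 38, f(-13/6) = 623/36, f(-4/3) = 32/9, f(-0.5) = -3.25, f(1/3) = -28/9, f(7/6) = 143/36, f(2) = 18.
T_6 = (Δu/2)·[f(u_0) + 2f(u_1) + ... + 2f(u_{5}) + f(u_6)].
Sum ≈ 38.727.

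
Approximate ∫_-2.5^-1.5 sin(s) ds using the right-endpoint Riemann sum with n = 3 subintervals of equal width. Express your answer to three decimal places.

Δs = (-1.5 − (-2.5))/3 = 1/3.
Right endpoints: -13/6, -11/6, -1.5.
f(-13/6) ≈ -0.828, f(-11/6) ≈ -0.966, f(-1.5) ≈ -0.997.
Sum = Δs · [f(-13/6) + f(-11/6) + f(-1.5)].
Sum ≈ -0.930.

-0.930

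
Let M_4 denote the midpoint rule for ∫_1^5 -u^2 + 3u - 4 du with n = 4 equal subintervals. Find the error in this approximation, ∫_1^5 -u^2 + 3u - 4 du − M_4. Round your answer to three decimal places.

Exact integral: ∫_1^5 f(u) du ≈ -21.33333.
M_4 = -21.
Error ≈ -21.33333 − (-21) ≈ -0.333.

-0.333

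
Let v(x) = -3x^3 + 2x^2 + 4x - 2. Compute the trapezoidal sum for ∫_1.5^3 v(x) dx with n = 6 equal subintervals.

Δx = (3 − 1.5)/6 = 0.25.
v(1.5) = -1.625, v(1.75) = -4.953125, v(2) = -10, v(2.25) = -17.046875, v(2.5) = -26.375, v(2.75) = -38.265625, v(3) = -53.
T_6 = (Δx/2)·[v(x_0) + 2v(x_1) + ... + 2v(x_{5}) + v(x_6)].
Sum = -30.98828125.

-30.98828125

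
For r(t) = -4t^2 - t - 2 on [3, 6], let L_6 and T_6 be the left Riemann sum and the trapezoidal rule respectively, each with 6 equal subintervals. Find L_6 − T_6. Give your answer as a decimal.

27.75

L_6 = -244.25.
T_6 = -272.
L_6 − T_6 = 27.75.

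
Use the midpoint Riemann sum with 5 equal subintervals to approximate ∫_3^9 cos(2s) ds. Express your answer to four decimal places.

-0.3036

Δs = (9 − 3)/5 = 1.2.
Midpoints: 3.6, 4.8, 6, 7.2, 8.4.
f(3.6) ≈ 0.6084, f(4.8) ≈ -0.9847, f(6) ≈ 0.8439, f(7.2) ≈ -0.2598, f(8.4) ≈ -0.4607.
Sum = Δs · [f(3.6) + f(4.8) + f(6) + f(7.2) + f(8.4)].
Sum ≈ -0.3036.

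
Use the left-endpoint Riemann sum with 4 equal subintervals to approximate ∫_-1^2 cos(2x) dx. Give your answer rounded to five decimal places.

0.15045

Δx = (2 − (-1))/4 = 0.75.
Left endpoints: -1, -0.25, 0.5, 1.25.
f(-1) ≈ -0.41615, f(-0.25) ≈ 0.87758, f(0.5) ≈ 0.54030, f(1.25) ≈ -0.80114.
Sum = Δx · [f(-1) + f(-0.25) + f(0.5) + f(1.25)].
Sum ≈ 0.15045.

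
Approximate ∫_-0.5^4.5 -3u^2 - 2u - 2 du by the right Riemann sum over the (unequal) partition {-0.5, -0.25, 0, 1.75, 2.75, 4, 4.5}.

-165.1875

Subinterval widths: 0.25, 0.25, 1.75, 1, 1.25, 0.5.
Right endpoints: -0.25, 0, 1.75, 2.75, 4, 4.5.
f(-0.25) = -1.6875, f(0) = -2, f(1.75) = -14.6875, f(2.75) = -30.1875, f(4) = -58, f(4.5) = -71.75.
Sum = Σ Δu_i · f(u_i).
Sum = -165.1875.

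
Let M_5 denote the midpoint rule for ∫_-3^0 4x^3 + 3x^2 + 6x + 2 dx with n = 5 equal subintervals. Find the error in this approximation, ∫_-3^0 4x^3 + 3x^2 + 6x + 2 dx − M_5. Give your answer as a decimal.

-1.35

Exact integral: ∫_-3^0 f(x) dx = -75.
M_5 = -73.65.
Error = -75 − (-73.65) = -1.35.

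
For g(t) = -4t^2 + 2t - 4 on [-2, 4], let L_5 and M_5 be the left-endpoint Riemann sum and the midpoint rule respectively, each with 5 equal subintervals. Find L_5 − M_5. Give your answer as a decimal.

L_5 = -92.16.
M_5 = -105.12.
L_5 − M_5 = 12.96.

12.96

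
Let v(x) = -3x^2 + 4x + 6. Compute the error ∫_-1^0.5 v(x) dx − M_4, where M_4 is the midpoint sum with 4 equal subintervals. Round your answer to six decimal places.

-0.052734

Exact integral: ∫_-1^0.5 v(x) dx = 6.375.
M_4 ≈ 6.42773438.
Error ≈ 6.375 − 6.42773438 ≈ -0.052734.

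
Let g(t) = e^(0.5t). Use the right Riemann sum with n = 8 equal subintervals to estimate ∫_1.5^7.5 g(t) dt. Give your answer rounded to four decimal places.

96.9045

Δt = (7.5 − 1.5)/8 = 0.75.
Right endpoints: 2.25, 3, 3.75, 4.5, 5.25, 6, 6.75, 7.5.
g(2.25) ≈ 3.0802, g(3) ≈ 4.4817, g(3.75) ≈ 6.5208, g(4.5) ≈ 9.4877, g(5.25) ≈ 13.8046, g(6) ≈ 20.0855, g(6.75) ≈ 29.2243, g(7.5) ≈ 42.5211.
Sum = Δt · [g(2.25) + g(3) + g(3.75) + ...].
Sum ≈ 96.9045.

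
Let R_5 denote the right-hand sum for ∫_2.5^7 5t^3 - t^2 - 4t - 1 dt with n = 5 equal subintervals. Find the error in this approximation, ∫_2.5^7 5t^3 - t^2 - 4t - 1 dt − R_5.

-751.933125

Exact integral: ∫_2.5^7 f(t) dt = 2753.296875.
R_5 = 3505.23.
Error = 2753.296875 − 3505.23 = -751.933125.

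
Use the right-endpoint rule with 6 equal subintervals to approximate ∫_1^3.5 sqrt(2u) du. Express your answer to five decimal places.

Δu = (3.5 − 1)/6 = 5/12.
Right endpoints: 17/12, 11/6, 2.25, 8/3, 37/12, 3.5.
f(17/12) ≈ 1.68325, f(11/6) ≈ 1.91485, f(2.25) ≈ 2.12132, f(8/3) ≈ 2.30940, f(37/12) ≈ 2.48328, f(3.5) ≈ 2.64575.
Sum = Δu · [f(17/12) + f(11/6) + f(2.25) + ...].
Sum ≈ 5.48244.

5.48244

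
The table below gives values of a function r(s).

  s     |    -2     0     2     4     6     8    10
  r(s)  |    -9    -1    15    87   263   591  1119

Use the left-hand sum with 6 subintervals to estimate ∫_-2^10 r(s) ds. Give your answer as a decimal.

1892

Δs = 2.
Sum = 2·[(-9) + (-1) + 15 + 87 + 263 + 591] = 1892.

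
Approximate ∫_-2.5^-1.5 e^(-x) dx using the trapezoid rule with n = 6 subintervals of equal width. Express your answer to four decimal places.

Δx = (-1.5 − (-2.5))/6 = 1/6.
f(-2.5) ≈ 12.1825, f(-7/3) ≈ 10.3123, f(-13/6) ≈ 8.7291, f(-2) ≈ 7.3891, f(-11/6) ≈ 6.2547, f(-5/3) ≈ 5.2945, f(-1.5) ≈ 4.4817.
T_6 = (Δx/2)·[f(x_0) + 2f(x_1) + ... + 2f(x_{5}) + f(x_6)].
Sum ≈ 7.7186.

7.7186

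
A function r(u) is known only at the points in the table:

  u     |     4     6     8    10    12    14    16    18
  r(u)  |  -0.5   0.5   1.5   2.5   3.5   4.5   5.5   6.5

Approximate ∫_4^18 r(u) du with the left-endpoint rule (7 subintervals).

35

Δu = 2.
Sum = 2·[(-0.5) + 0.5 + 1.5 + 2.5 + 3.5 + 4.5 + 5.5] = 35.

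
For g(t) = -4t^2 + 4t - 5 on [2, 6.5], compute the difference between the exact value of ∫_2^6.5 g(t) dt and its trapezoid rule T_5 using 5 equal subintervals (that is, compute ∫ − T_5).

Exact integral: ∫_2^6.5 g(t) dt = -301.5.
T_5 = -303.93.
Error = -301.5 − (-303.93) = 2.43.

2.43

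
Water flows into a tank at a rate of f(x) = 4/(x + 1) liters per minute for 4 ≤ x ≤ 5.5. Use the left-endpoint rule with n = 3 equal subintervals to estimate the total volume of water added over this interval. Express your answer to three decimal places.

Δx = (5.5 − 4)/3 = 0.5.
Left endpoints: 4, 4.5, 5.
f(4) = 0.8, f(4.5) = 8/11, f(5) = 2/3.
Sum = Δx · [f(4) + f(4.5) + f(5)].
Sum ≈ 1.097.

1.097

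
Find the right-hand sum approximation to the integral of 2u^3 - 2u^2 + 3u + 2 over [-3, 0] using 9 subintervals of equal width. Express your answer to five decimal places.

-53.11111

Δu = (0 − (-3))/9 = 1/3.
Right endpoints: -8/3, -7/3, -2, -5/3, -4/3, -1, -2/3, -1/3, 0.
f(-8/3) = -1570/27, f(-7/3) = -1115/27, f(-2) = -28, f(-5/3) = -481/27, f(-4/3) = -278/27, f(-1) = -5, f(-2/3) = -40/27, f(-1/3) = 19/27, f(0) = 2.
Sum = Δu · [f(-8/3) + f(-7/3) + f(-2) + ...].
Sum ≈ -53.11111.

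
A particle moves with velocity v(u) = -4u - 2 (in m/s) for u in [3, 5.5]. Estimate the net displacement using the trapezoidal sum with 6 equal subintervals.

Δu = (5.5 − 3)/6 = 5/12.
v(3) = -14, v(41/12) = -47/3, v(23/6) = -52/3, v(4.25) = -19, v(14/3) = -62/3, v(61/12) = -67/3, v(5.5) = -24.
T_6 = (Δu/2)·[v(u_0) + 2v(u_1) + ... + 2v(u_{5}) + v(u_6)].
Sum = -47.5.

-47.5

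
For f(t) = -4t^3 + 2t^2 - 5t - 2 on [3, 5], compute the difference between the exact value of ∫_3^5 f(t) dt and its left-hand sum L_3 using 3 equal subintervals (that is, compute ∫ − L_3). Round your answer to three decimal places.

-116.519

Exact integral: ∫_3^5 f(t) dt ≈ -522.66667.
L_3 ≈ -406.14815.
Error ≈ -522.66667 − (-406.14815) ≈ -116.519.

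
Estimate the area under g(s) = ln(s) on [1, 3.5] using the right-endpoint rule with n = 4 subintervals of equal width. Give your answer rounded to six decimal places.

Δs = (3.5 − 1)/4 = 0.625.
Right endpoints: 1.625, 2.25, 2.875, 3.5.
g(1.625) ≈ 0.485508, g(2.25) ≈ 0.810930, g(2.875) ≈ 1.056053, g(3.5) ≈ 1.252763.
Sum = Δs · [g(1.625) + g(2.25) + g(2.875) + g(3.5)].
Sum ≈ 2.253284.

2.253284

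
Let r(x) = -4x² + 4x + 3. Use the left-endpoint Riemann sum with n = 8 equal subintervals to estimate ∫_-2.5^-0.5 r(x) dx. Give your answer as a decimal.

Δx = (-0.5 − (-2.5))/8 = 0.25.
Left endpoints: -2.5, -2.25, -2, -1.75, -1.5, -1.25, -1, -0.75.
r(-2.5) = -32, r(-2.25) = -26.25, r(-2) = -21, r(-1.75) = -16.25, r(-1.5) = -12, r(-1.25) = -8.25, r(-1) = -5, r(-0.75) = -2.25.
Sum = Δx · [r(-2.5) + r(-2.25) + r(-2) + ...].
Sum = -30.75.

-30.75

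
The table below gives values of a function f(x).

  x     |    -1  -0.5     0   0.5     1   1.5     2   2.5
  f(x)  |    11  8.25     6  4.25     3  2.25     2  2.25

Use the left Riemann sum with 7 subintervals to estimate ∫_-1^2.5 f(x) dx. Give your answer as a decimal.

18.375

Δx = 0.5.
Sum = 0.5·[11 + 8.25 + 6 + 4.25 + 3 + 2.25 + 2] = 18.375.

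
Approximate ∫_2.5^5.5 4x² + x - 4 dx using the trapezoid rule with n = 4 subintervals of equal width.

202.125

Δx = (5.5 − 2.5)/4 = 0.75.
f(2.5) = 23.5, f(3.25) = 41.5, f(4) = 64, f(4.75) = 91, f(5.5) = 122.5.
T_4 = (Δx/2)·[f(x_0) + 2f(x_1) + 2f(x_2) + 2f(x_3) + f(x_4)].
Sum = 202.125.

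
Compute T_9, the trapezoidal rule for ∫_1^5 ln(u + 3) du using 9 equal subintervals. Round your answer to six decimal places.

Δu = (5 − 1)/9 = 4/9.
f(1) ≈ 1.386294, f(13/9) ≈ 1.491655, f(17/9) ≈ 1.586965, f(7/3) ≈ 1.673976, f(25/9) ≈ 1.754019, f(29/9) ≈ 1.828127, f(11/3) ≈ 1.897120, f(37/9) ≈ 1.961659, f(41/9) ≈ 2.022283, f(5) ≈ 2.079442.
T_9 = (Δu/2)·[f(u_0) + 2f(u_1) + ... + 2f(u_{8}) + f(u_9)].
Sum ≈ 7.088299.

7.088299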